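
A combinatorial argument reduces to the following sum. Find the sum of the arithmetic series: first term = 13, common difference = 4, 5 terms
Last term: a_n = 13+(5-1)·4 = 29
Sum = n(a_1+a_n)/2 = 5(13+29)/2 = 105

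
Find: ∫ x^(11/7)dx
Power rule: ∫ x^(11/7) dx = x^(18/7)/(18/7)+C

Answer: (7/18)·x^(18/7)+C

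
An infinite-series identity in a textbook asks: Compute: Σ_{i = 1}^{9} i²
Using formula: Σ i^2 = n(n+1)(2n+1)/6 = 9·10·19/6 = 285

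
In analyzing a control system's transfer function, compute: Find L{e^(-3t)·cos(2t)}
First shifting: L{e^(at)f(t)} = F(s-a)
L{cos(2t)} = s/(s²+4)
Shift: (s+3)/((s+3)²+4)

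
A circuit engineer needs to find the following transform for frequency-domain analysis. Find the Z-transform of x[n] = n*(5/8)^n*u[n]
Using the property Z{n * a^n * u[n]}=az/(z-a)^2
With a=5/8: X(z)=(5/8)z/(z - 5/8)^2, |z| > 5/8

Answer: (5/8)z/(z - 5/8)^2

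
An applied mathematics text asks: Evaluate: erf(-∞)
erf(-∞) = -1 (the error function is odd, so erf(-∞) = -erf(∞) = -1)

Answer: -1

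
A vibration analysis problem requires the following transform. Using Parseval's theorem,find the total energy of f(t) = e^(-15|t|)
Parseval's theorem: E = integral |f(t)|^2 dt = (1/2pi) integral |F(omega)|^2 domega
E = integral_{-inf}^{inf} e^(-30|t|) dt = 2 * integral_0^inf e^(-30t) dt = 2/(2 * 15) = 1/15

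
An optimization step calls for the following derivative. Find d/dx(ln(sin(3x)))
Chain rule: d/dx[ln(u)]=u'/u where u=sin(3x)
u'=3cos(3x)

Answer: (3cos(3x))/(sin(3x))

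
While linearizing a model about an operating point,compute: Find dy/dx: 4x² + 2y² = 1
Differentiate: 8x + 4y·(dy/dx)=0
dy/dx=-8x/(4y)=-2·(x/y)

Answer: dy/dx=-2·(x/y)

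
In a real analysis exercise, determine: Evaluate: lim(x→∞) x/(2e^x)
Apply L'Hôpital 1 times (∞/∞ each time):
Eventually get 1!/(2e^x) → 0

Answer: 0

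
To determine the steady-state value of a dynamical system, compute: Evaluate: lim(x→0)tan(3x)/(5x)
tan(u) ≈ u for small u:
tan(3x)/(5x) ≈ 3x/(5x) = 3/5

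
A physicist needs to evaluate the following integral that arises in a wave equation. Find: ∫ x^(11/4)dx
Power rule: ∫ x^(11/4) dx = x^(15/4)/(15/4)+C

Answer: (4/15)·x^(15/4)+C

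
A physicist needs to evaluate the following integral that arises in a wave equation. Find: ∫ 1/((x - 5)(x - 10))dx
Partial fractions: 1/((x-5)(x-10))=A/(x-5) + B/(x-10)
A=-1/5, B=1/5
∫ [-1/5· 1/(x-5) + 1/5· 1/(x-10)] dx
=(1/5)[ln|x-10| - ln|x-5|] + C

Answer: (1/5)·ln|(x-10)/(x-5)| + C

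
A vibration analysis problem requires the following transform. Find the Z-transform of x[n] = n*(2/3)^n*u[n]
Using the property Z{n * a^n * u[n]} = az/(z-a)^2
With a = 2/3: X(z) = (2/3)z/(z - 2/3)^2, |z| > 2/3

Answer: (2/3)z/(z - 2/3)^2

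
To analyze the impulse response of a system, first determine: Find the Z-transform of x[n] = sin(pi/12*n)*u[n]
Z{sin(w0 * n) * u[n]}=z * sin(w0)/(z^2 - 2z * cos(w0) + 1)
With w0=pi/12: X(z)=z * sin(pi/12)/(z^2 - 2z * cos(pi/12) + 1)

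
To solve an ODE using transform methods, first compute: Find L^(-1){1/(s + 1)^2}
L^(-1){1/(s-a)^n} = t^(n-1)·e^(at)/(n-1)!
Here a = -1, n = 2: t^1·e^(-t)/1

Answer: t·e^(-t)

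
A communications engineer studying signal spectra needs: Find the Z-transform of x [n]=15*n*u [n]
Z{n * u[n]} = z/(z-1)^2
By linearity: Z{15 * n * u[n]} = 15z/(z-1)^2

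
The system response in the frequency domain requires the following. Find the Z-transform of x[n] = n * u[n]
Standard pair: Z{n*u[n]} = z/(z-1)^2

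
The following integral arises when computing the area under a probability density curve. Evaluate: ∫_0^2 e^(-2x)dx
Antiderivative: (1/(-2))e^(-2x)
Evaluate: (1/(-2))(e^-4 - 1)

Answer: (e^-4 - 1)/(-2)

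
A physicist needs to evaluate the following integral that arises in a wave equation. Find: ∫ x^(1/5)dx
Power rule: ∫ x^(1/5) dx = x^(6/5)/(6/5) + C

Answer: (5/6)·x^(6/5) + C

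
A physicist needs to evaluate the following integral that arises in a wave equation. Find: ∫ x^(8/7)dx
Power rule: ∫ x^(8/7) dx=x^(15/7)/(15/7) + C

Answer: (7/15)·x^(15/7) + C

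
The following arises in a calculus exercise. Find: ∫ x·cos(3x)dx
By parts: u = x, dv = cos(3x) dx
du = dx, v = sin(3x)/3
= x·sin(3x)/3+cos(3x)/3²+C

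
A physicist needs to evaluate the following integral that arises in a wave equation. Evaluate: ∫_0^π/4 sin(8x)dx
Antiderivative: -cos(8x)/8
Evaluate at bounds: [-cos(8·π/4)/8] - [-cos(8·0)/8]
= (-(1) + (1))/8 = 0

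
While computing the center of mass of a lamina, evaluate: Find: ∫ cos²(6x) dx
Using identity cos²(u)=(1 + cos(2u))/2:
∫ (1 + cos(12x))/2 dx=x/2 + sin(12x)/24 + C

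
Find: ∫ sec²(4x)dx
Since d/dx[tan(4x)] = 4sec²(4x), integral = tan(4x)/4 + C

Answer: (1/4)tan(4x) + C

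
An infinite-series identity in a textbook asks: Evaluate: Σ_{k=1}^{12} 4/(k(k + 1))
Partial fractions: 4/(k(k+1)) = 4/k - 4/(k+1)
Telescoping sum: 4(1-1/13) = 4·12/13

Answer: 48/13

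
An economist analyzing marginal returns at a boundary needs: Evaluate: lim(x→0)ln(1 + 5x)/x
L'Hôpital (0/0): lim 5/(1 + 5x) / 1 = 5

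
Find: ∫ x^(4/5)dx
Power rule: ∫ x^(4/5) dx=x^(9/5)/(9/5) + C

Answer: (5/9)·x^(9/5) + C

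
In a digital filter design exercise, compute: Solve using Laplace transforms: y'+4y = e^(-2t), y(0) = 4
Take L: sY - 4 + 4Y = 1/(s + 2)
Y(s + 4) = 1/(s + 2) + 4
Y = 1/((s + 2)(s + 4)) + 4/(s + 4)
Partial fractions: 1/((s + 2)(s + 4)) = (1/2)/(s + 2) - (1/2)/(s + 4)
So Y = (1/2)/(s + 2) + (7/2)/(s + 4)
Inverse Laplace transform (L^(-1){1/(s + 2)} = e^(-2t), L^(-1){1/(s + 4)} = e^(-4t)):

Answer: y(t) = (1/2)·e^(-2t) + (7/2)·e^(-4t)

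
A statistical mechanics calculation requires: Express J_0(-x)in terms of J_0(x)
For integer n: J_n(-x)=(-1)^n J_n(x)
With n=0: J_0(-x)=(-1)^0 J_0(x)=J_0(x)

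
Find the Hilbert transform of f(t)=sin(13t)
The Hilbert transform shifts each frequency component by -pi/2.
H{sin(wt)}=-cos(wt)
With w=13: H{sin(13t)}=-cos(13t)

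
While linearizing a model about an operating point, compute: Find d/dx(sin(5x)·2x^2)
Product rule: (fg)' = f'g + fg'
f = sin(5x), f' = 5·cos(5x)
g = 2x^2, g' = 4x

Answer: 10·cos(5x)·x^2 + 4·sin(5x)·x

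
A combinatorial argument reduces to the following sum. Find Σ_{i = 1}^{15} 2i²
= 2·n(n+1)(2n+1)/6 = 2·15·16·31/6 = 2480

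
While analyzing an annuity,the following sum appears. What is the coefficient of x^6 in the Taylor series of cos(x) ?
cos(x)=Σ (-1)^k x^(2k)/(2k)!
For x^6: (-1)^3/6!=-1/720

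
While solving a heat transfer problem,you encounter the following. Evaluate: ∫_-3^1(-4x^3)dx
Step 1: Find antiderivative F(x)=-x^4
Step 2: F(1) - F(-3)=-1 - (-81)=80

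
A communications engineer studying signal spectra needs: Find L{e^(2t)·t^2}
First shifting: L{e^(at)f(t)} = F(s-a)
L{t^2} = 2/s^3
Shift s → s-2: 2/(s-2)^3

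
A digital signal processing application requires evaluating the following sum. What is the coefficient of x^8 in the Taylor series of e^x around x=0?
Taylor series of e^x=Σ x^n/n!
Coefficient of x^8=1/8!=1/40320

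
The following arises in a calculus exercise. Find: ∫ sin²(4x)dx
Using identity sin²(u)=(1 - cos(2u))/2:
∫ (1 - cos(8x))/2 dx=x/2 - sin(8x)/16 + C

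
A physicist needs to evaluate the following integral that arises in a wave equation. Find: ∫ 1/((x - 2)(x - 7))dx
Partial fractions: 1/((x-2)(x-7))=A/(x-2) + B/(x-7)
A=-1/5, B=1/5
∫ [-1/5· 1/(x-2) + 1/5· 1/(x-7)] dx
=(1/5)[ln|x-7| - ln|x-2|] + C

Answer: (1/5)·ln|(x-7)/(x-2)| + C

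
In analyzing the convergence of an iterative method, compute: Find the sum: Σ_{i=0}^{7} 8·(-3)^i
Geometric series: S = a(1 - r^n)/(1 - r)
a = 8, r = -3, n = 8
S = 8(1-6561)/4 = -13120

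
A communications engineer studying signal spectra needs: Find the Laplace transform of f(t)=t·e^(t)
L{t·e^(at)}=1/(s-a)²
L{t·e^(t)}=1/(s-1)²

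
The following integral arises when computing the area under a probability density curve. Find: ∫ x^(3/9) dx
Power rule: ∫ x^(1/3) dx=x^(4/3)/(4/3)+C

Answer: (3/4)·x^(4/3)+C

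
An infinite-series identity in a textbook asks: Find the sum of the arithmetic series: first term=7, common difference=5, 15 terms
Last term: a_n=7 + (15 - 1)·5=77
Sum=n(a_1 + a_n)/2=15(7 + 77)/2=630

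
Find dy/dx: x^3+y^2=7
Differentiate: 3x^2 + 2y·(dy/dx) = 0
dy/dx = -3x^2/(2y)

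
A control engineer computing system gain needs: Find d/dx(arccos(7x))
d/dx[arccos(u)]=-u'/√(1-u²), u=7x, u'=7

Answer: -7/√(1 - 49x²)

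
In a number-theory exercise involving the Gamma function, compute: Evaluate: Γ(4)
Γ(n)=(n-1)! for positive integers
Γ(4)=3!=6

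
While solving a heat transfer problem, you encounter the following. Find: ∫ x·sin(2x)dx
By parts: u = x, dv = sin(2x) dx
du = dx, v = -cos(2x)/2
= -x·cos(2x)/2+sin(2x)/2²+C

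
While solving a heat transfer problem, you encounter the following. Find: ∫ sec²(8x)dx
Since d/dx[tan(8x)] = 8sec²(8x), integral = tan(8x)/8+C

Answer: (1/8)tan(8x)+C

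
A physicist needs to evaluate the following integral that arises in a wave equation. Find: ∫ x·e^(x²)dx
Let u = x², du = 2x dx
∫ (1/2)e^u du = e^u/2 + C

Answer: e^(x²)/2 + C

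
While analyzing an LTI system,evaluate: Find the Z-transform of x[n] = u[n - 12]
Using the time-shift property: Z{u[n-12]}=z^(-12) * z/(z-1)
=z^(-11)/(z-1)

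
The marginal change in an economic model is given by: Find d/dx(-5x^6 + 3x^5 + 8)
Power rule: d/dx(ax^n)=n·a·x^(n-1)
Term by term: -30·x^5 + 15·x^4

Answer: -30x^5 + 15x^4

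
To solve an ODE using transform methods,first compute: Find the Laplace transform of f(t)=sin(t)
L{sin(wt)} = w/(s²+w²)
L{sin(t)} = 1/(s²+1)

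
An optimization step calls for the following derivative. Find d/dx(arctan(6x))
d/dx[arctan(u)] = u'/(1 + u²), u = 6x, u' = 6

Answer: 6/(1 + 36x²)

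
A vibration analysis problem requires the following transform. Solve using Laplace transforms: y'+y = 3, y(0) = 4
Take L of both sides: sY(s)-4+Y(s) = 3/s
Y(s)(s+1) = 3/s+4
Y(s) = 3/(s(s+1))+4/(s+1)
Partial fractions: 3/(s(s+1)) = 3/s - 3/(s+1)
So Y(s) = 3/s+1/(s+1)
Inverse transform (L^(-1){1/s} = 1, L^(-1){1/(s+1)} = e^(-t)):

Answer: y(t) = 3+e^(-t)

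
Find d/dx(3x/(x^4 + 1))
Quotient rule: (f/g)'=(f'g - fg')/g²
f=3x, f'=3
g=x^4+1, g'=4x^3

Answer: (3·(x^4+1)-12x^4)/(x^4+1)²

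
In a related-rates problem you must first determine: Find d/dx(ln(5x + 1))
Chain rule: d/dx[ln(u)] = u'/u where u = 5x+1
u' = 5

Answer: (5)/(5x+1)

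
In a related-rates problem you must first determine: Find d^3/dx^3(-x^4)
Apply power rule 3 times:
d^1: -4x^3
d^2: -12x^2
d^3: -24x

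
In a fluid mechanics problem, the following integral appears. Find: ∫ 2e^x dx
Since d/dx[e^x]=+ e^x, we get 2e^x + C

Answer: 2e^x + C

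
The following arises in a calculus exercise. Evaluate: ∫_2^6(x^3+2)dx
Step 1: Find antiderivative F(x)=(1/4)x^4+2x
Step 2: F(6) - F(2)=336 - (8)=328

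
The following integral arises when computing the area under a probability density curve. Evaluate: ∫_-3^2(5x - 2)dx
Step 1: Find antiderivative F(x) = (5/2)x^2 - 2x
Step 2: F(2) - F(-3) = 6 - (57/2) = -45/2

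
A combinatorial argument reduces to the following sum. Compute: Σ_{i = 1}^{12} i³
Using formula: Σ i^3=[n(n+1)/2]²=[12·13/2]²=6084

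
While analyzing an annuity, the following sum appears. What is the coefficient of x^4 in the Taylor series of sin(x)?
sin(x) has only odd powers. Coefficient of x^4 = 0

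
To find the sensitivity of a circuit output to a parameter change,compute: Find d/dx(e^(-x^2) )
Chain rule: d/dx[e^u]=e^u · u' where u=-x^2
u'=-2x

Answer: -2x·e^(-x^2)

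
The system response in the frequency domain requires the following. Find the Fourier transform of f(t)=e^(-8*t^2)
The Fourier transform of a Gaussian e^(-a * t^2) is sqrt(pi/a) * e^(-omega^2/(4a)).
With a = 8: F(omega) = sqrt(pi/8) * e^(-omega^2/32)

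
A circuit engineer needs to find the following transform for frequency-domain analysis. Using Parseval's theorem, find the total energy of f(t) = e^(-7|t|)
Parseval's theorem: E = integral |f(t)|^2 dt = (1/2pi) integral |F(omega)|^2 domega
E = integral_{-inf}^{inf} e^(-14|t|) dt = 2 * integral_0^inf e^(-14t) dt = 2/(2 * 7) = 1/7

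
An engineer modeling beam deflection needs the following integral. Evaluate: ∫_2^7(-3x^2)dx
Step 1: Find antiderivative F(x) = -x^3
Step 2: F(7) - F(2) = -343 - (-8) = -335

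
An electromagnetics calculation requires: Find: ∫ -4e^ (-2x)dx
Since d/dx[e^(-2x)] = -2e^(-2x), we get 2 e^(-2x) + C

Answer: 2e^(-2x) + C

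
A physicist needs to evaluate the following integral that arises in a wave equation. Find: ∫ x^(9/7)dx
Power rule: ∫ x^(9/7) dx = x^(16/7)/(16/7) + C

Answer: (7/16)·x^(16/7) + C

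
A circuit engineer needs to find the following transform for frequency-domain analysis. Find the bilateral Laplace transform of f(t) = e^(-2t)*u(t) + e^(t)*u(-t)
For e^(-2t)*u(t): L=1/(s + 2), Re(s) > -2
For e^(t)*u(-t): L=-1/(s-1), Re(s) < 1
Combined: F(s)=1/(s + 2) - 1/(s-1), -2 < Re(s) < 1

Answer: 1/(s + 2) - 1/(s-1), ROC: -2 < Re(s) < 1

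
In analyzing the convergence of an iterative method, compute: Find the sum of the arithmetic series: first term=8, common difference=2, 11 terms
Last term: a_n=8+(11-1)·2=28
Sum=n(a_1+a_n)/2=11(8+28)/2=198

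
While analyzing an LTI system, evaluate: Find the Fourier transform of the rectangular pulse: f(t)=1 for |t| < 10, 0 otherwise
F(omega)=integral from -10 to 10 of e^(-j * omega * t) dt
=2 * sin(10 * omega)/omega=20 * sinc(10 * omega/pi)

Answer: 2 * sin(10 * omega)/omega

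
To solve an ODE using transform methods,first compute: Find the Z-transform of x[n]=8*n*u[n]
Z{n*u[n]} = z/(z-1)^2
By linearity: Z{8*n*u[n]} = 8z/(z-1)^2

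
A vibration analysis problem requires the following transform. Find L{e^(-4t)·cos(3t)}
First shifting: L{e^(at)f(t)} = F(s-a)
L{cos(3t)} = s/(s² + 9)
Shift: (s + 4)/((s + 4)² + 9)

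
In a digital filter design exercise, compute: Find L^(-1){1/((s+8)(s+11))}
Partial fractions: 1/((s+8)(s+11)) = A/(s+8)+B/(s+11)
Cover-up: A = 1/(s+11)|_{s = -8} = 1/3; B = 1/(s+8)|_{s = -11} = -1/3
L^(-1) = (1/3)e^(-8t) - (1/3)e^(-11t)

Answer: (1/3)(e^(-8t) - e^(-11t))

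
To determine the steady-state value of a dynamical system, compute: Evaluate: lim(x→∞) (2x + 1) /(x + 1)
Divide numerator and denominator by x:
lim (2+1/x)/(1+1/x) = 2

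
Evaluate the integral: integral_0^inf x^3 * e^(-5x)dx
This is a Gamma integral. Substitute u=5x (du=5 dx):
integral_0^inf x^3*e^(-5x) dx=(1/5^4) integral_0^inf u^3*e^(-u) du
=Gamma(4)/5^4=3!/5^4=6/625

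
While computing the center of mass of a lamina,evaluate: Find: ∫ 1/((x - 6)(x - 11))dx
Partial fractions: 1/((x-6)(x-11))=A/(x-6) + B/(x-11)
A=-1/5, B=1/5
∫ [-1/5· 1/(x-6) + 1/5· 1/(x-11)] dx
=(1/5)[ln|x-11| - ln|x-6|] + C

Answer: (1/5)·ln|(x-11)/(x-6)| + C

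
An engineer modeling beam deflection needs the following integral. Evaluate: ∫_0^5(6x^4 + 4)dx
Step 1: Find antiderivative F(x)=(6/5)x^5+4x
Step 2: F(5) - F(0)=3770 - (0)=3770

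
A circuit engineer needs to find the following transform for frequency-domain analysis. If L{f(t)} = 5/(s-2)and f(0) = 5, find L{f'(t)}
L{f'(t)}=s·F(s) - f(0)=5s/(s-2)-5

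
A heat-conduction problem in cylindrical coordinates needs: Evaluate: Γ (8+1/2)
Γ(n + 1/2) = (2n)!√π/(4^n·n!)
= 20922789888000√π/(65536·40320) = (2027025/256)·√π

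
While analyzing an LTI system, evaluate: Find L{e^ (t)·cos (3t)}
First shifting: L{e^(at)f(t)}=F(s-a)
L{cos(3t)}=s/(s²+9)
Shift: (s-1)/((s-1)²+9)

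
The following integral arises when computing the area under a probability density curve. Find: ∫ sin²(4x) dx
Using identity sin²(u) = (1 - cos(2u))/2:
∫ (1 - cos(8x))/2 dx = x/2 - sin(8x)/16+C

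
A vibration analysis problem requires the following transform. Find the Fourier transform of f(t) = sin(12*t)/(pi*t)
sin(W * t)/(pi * t) = (W/pi) * sinc(W * t/pi) is the impulse response of the ideal low-pass filter with cutoff W (here W = 12).
Its Fourier transform is a rectangular function:
F(omega) = 1 for |omega| < 12, 0 otherwise

Answer: rect(omega/24) [i.e., 1 for |omega| < 12, 0 otherwise]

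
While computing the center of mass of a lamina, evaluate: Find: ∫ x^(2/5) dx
Power rule: ∫ x^(2/5) dx = x^(7/5)/(7/5)+C

Answer: (5/7)·x^(7/5)+C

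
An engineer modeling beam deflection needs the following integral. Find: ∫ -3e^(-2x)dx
Since d/dx[e^(-2x)] = -2e^(-2x), we get 3/2 e^(-2x)+C

Answer: (3/2)e^(-2x)+C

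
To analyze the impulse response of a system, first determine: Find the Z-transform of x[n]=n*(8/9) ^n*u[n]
Using the property Z{n*a^n*u[n]} = az/(z-a)^2
With a = 8/9: X(z) = (8/9)z/(z - 8/9)^2, |z| > 8/9

Answer: (8/9)z/(z - 8/9)^2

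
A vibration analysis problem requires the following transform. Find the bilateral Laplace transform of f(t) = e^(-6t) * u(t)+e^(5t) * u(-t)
For e^(-6t) * u(t): L=1/(s + 6), Re(s) > -6
For e^(5t) * u(-t): L=-1/(s-5), Re(s) < 5
Combined: F(s)=1/(s + 6) - 1/(s-5), -6 < Re(s) < 5

Answer: 1/(s + 6) - 1/(s-5), ROC: -6 < Re(s) < 5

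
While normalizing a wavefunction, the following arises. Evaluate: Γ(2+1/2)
Γ(n + 1/2)=(2n)!√π/(4^n·n!)
=24√π/(16·2)=(3/4)·√π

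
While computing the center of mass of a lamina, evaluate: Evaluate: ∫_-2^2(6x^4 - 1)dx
Step 1: Find antiderivative F(x)=(6/5)x^5 - x
Step 2: F(2) - F(-2)=182/5 - (-182/5)=364/5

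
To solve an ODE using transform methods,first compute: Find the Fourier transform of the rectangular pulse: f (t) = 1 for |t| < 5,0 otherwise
F(omega)=integral from -5 to 5 of e^(-j*omega*t) dt
=2*sin(5*omega)/omega=10*sinc(5*omega/pi)

Answer: 2*sin(5*omega)/omega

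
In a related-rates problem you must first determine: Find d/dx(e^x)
Chain rule: d/dx[e^u]=e^u · u' where u=x
u'=1

Answer: 1·e^x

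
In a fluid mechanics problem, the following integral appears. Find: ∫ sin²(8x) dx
Using identity sin²(u)=(1 - cos(2u))/2:
∫ (1 - cos(16x))/2 dx=x/2 - sin(16x)/32 + C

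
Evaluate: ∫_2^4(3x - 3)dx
Step 1: Find antiderivative F(x)=(3/2)x^2-3x
Step 2: F(4) - F(2)=12 - (0)=12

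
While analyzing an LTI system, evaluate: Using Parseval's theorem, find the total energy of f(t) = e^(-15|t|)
Parseval's theorem: E=integral |f(t)|^2 dt=(1/2pi) integral |F(omega)|^2 domega
E=integral_{-inf}^{inf} e^(-30|t|) dt=2*integral_0^inf e^(-30t) dt=2/(2*15)=1/15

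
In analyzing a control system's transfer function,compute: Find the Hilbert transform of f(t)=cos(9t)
The Hilbert transform shifts each frequency component by -pi/2.
H{cos(wt)}=sin(wt)
With w=9: H{cos(9t)}=sin(9t)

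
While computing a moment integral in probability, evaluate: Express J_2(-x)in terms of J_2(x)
For integer n: J_n(-x) = (-1)^n J_n(x)
With n = 2: J_2(-x) = (-1)^2 J_2(x) = J_2(x)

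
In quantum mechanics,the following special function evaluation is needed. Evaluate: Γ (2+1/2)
Γ(n+1/2) = (2n)!√π/(4^n·n!)
= 24√π/(16·2) = (3/4)·√π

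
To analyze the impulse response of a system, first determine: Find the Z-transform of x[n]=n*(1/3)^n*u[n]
Using the property Z{n*a^n*u[n]}=az/(z-a)^2
With a=1/3: X(z)=(1/3)z/(z - 1/3)^2, |z| > 1/3

Answer: (1/3)z/(z - 1/3)^2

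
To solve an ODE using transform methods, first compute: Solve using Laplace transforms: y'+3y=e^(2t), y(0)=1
Take L: sY - 1+3Y = 1/(s-2)
Y(s+3) = 1/(s-2)+1
Y = 1/((s-2)(s+3))+1/(s+3)
Partial fractions: 1/((s-2)(s+3)) = (1/5)/(s-2) - (1/5)/(s+3)
So Y = (1/5)/(s-2)+(4/5)/(s+3)
Inverse Laplace transform (L^(-1){1/(s-2)} = e^(2t), L^(-1){1/(s+3)} = e^(-3t)):

Answer: y(t) = (1/5)·e^(2t)+(4/5)·e^(-3t)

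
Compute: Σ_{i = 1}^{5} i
Using formula: Σ i^1 = n(n+1)/2 = 5·6/2 = 15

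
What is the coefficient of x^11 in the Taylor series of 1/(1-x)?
1/(1-x) = Σ x^n for |x|<1
All coefficients are 1

Answer: 1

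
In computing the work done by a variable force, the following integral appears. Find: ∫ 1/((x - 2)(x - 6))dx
Partial fractions: 1/((x-2)(x-6))=A/(x-2)+B/(x-6)
A=-1/4, B=1/4
∫ [-1/4· 1/(x-2)+1/4· 1/(x-6)] dx
=(1/4)[ln|x-6| - ln|x-2|]+C

Answer: (1/4)·ln|(x-6)/(x-2)|+C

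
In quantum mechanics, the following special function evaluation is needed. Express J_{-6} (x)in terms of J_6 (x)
For integer n: J_{-n}(x) = (-1)^n J_n(x)
With n = 6: J_{-6}(x) = (-1)^6 J_6(x) = J_6(x)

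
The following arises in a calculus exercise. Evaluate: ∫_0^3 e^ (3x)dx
Antiderivative: (1/3)e^(3x)
Evaluate: (1/3)(e^9 - 1)

Answer: (e^9 - 1)/3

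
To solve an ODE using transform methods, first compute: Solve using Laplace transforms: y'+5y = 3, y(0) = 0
Take L of both sides: sY(s)-0+5Y(s) = 3/s
Y(s)(s+5) = 3/s+0
Y(s) = 3/(s(s+5))+0/(s+5)
Partial fractions: 3/(s(s+5)) = (3/5)/s - (3/5)/(s+5)
So Y(s) = (3/5)/s - (3/5)/(s+5)
Inverse transform (L^(-1){1/s} = 1, L^(-1){1/(s+5)} = e^(-5t)):

Answer: y(t) = 3/5 - (3/5)·e^(-5t)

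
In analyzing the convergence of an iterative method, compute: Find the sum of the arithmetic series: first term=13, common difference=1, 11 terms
Last term: a_n=13+(11-1)·1=23
Sum=n(a_1+a_n)/2=11(13+23)/2=198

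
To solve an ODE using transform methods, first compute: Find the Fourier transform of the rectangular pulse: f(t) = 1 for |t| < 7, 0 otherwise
F(omega) = integral from -7 to 7 of e^(-j * omega * t) dt
= 2 * sin(7 * omega)/omega = 14 * sinc(7 * omega/pi)

Answer: 2 * sin(7 * omega)/omega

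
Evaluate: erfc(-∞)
erfc(x)=1 - erf(x); erfc(-∞)=1 - erf(-∞)=1 - (-1)=2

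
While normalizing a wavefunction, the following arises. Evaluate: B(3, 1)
B(x,y) = Γ(x)Γ(y)/Γ(x + y) = (x-1)!(y-1)!/(x + y-1)!
B(3,1) = 2!·0!/3! = 1/3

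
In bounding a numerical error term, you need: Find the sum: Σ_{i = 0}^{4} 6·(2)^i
Geometric series: S = a(1 - r^n)/(1 - r)
a = 6, r = 2, n = 5
S = 6(1 - 32)/-1 = 186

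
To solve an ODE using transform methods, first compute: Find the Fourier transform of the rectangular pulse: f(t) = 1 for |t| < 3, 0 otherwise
F(omega)=integral from -3 to 3 of e^(-j*omega*t) dt
=2*sin(3*omega)/omega=6*sinc(3*omega/pi)

Answer: 2*sin(3*omega)/omega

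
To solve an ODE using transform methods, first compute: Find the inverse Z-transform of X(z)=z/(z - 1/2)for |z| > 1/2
Standard pair: z/(z-a) <-> a^n*u[n] for causal signals
With a = 1/2: x[n] = (1/2)^n*u[n]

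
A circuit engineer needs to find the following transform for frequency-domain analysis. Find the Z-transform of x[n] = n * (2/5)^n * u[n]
Using the property Z{n * a^n * u[n]} = az/(z-a)^2
With a = 2/5: X(z) = (2/5)z/(z - 2/5)^2, |z| > 2/5

Answer: (2/5)z/(z - 2/5)^2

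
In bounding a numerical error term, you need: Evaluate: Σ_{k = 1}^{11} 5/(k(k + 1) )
Partial fractions: 5/(k(k + 1))=5/k - 5/(k + 1)
Telescoping sum: 5(1 - 1/12)=5·11/12

Answer: 55/12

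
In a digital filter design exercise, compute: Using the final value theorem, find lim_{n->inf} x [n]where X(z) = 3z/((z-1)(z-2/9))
Final value theorem: lim x[n]=lim_{z->1} (z-1)*X(z)
(z-1)*X(z)=3z/(z-2/9)
As z->1: 3/(1 - 2/9)=3/(7/9)=27/7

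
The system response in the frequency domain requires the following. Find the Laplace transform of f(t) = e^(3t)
L{e^(at)}=1/(s-a)
L{e^(3t)}=1/(s-3)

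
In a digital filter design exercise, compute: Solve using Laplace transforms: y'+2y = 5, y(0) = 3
Take L of both sides: sY(s)-3+2Y(s)=5/s
Y(s)(s+2)=5/s+3
Y(s)=5/(s(s+2))+3/(s+2)
Partial fractions: 5/(s(s+2))=(5/2)/s - (5/2)/(s+2)
So Y(s)=(5/2)/s+(1/2)/(s+2)
Inverse transform (L^(-1){1/s}=1, L^(-1){1/(s+2)}=e^(-2t)):

Answer: y(t)=5/2+(1/2)·e^(-2t)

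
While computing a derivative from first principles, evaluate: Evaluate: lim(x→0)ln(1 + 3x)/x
L'Hôpital (0/0): lim 3/(1+3x) / 1=3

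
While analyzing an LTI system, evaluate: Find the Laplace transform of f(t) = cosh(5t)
L{cosh(at)}=s/(s²-a²)
L{cosh(5t)}=s/(s²-25)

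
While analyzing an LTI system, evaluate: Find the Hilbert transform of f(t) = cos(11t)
The Hilbert transform shifts each frequency component by -pi/2.
H{cos(wt)}=sin(wt)
With w=11: H{cos(11t)}=sin(11t)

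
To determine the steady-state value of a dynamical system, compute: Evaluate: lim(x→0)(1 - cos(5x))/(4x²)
Using 1-cos(u) ≈ u²/2 for small u:
(1-cos(5x)) ≈ (5x)²/2 = 25x²/2
So limit = 25/(2·4) = 25/8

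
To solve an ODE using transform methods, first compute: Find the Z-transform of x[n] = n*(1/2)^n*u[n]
Using the property Z{n * a^n * u[n]} = az/(z-a)^2
With a = 1/2: X(z) = (1/2)z/(z - 1/2)^2, |z| > 1/2

Answer: (1/2)z/(z - 1/2)^2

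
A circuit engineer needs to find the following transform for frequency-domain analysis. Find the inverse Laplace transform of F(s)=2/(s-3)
L^(-1){2/(s-a)} = c·e^(at)
Here a = 3, c = 2

Answer: 2e^(3t)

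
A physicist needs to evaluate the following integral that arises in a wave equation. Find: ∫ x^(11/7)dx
Power rule: ∫ x^(11/7) dx=x^(18/7)/(18/7) + C

Answer: (7/18)·x^(18/7) + C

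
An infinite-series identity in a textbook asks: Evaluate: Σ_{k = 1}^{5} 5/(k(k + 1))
Partial fractions: 5/(k(k + 1)) = 5/k - 5/(k + 1)
Telescoping sum: 5(1 - 1/6) = 5·5/6

Answer: 25/6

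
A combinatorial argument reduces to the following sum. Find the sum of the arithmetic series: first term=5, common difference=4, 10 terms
Last term: a_n = 5+(10-1)·4 = 41
Sum = n(a_1+a_n)/2 = 10(5+41)/2 = 230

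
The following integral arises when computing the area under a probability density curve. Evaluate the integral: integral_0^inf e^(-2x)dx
integral_0^inf e^(-2x) dx=[-1/2*e^(-2x)]_0^inf
=0 - (-1/2)=1/2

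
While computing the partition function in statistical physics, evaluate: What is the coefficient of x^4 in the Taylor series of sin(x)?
sin(x) has only odd powers. Coefficient of x^4 = 0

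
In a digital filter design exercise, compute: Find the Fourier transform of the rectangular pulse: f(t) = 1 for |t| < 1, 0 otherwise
F(omega)=integral from -1 to 1 of e^(-j * omega * t) dt
=2 * sin(1 * omega)/omega=2 * sinc(1 * omega/pi)

Answer: 2 * sin(1 * omega)/omega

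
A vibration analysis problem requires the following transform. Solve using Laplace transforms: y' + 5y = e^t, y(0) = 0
Take L: sY - 0 + 5Y=1/(s-1)
Y(s + 5)=1/(s-1) + 0
Y=1/((s-1)(s + 5)) + 0/(s + 5)
Partial fractions: 1/((s-1)(s + 5))=(1/6)/(s-1) - (1/6)/(s + 5)
So Y=(1/6)/(s-1) - (1/6)/(s + 5)
Inverse Laplace transform (L^(-1){1/(s-1)}=e^t, L^(-1){1/(s + 5)}=e^(-5t)):

Answer: y(t)=(1/6)·e^t - (1/6)·e^(-5t)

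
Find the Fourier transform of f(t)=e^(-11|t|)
Using the standard pair: F{e^(-a|t|)}=2a/(a^2 + omega^2)
With a=11: F(omega)=22/(121 + omega^2)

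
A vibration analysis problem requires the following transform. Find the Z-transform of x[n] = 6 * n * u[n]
Z{n * u[n]} = z/(z-1)^2
By linearity: Z{6 * n * u[n]} = 6z/(z-1)^2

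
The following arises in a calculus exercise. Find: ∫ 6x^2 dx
Using power rule: ∫ 6x^2 dx=6/3 x^3+C=2x^3+C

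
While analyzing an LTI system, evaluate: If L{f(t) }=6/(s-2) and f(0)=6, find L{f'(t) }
L{f'(t)} = s·F(s) - f(0) = 6s/(s-2)-6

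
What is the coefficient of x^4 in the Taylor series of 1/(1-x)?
1/(1-x)=Σ x^n for |x|<1
All coefficients are 1

Answer: 1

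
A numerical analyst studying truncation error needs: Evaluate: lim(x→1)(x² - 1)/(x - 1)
Factor: (x² - 1) = (x-1)(x+1)
Cancel (x-1): lim(x→1) (x+1) = 2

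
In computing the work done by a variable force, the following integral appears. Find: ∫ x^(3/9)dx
Power rule: ∫ x^(1/3) dx=x^(4/3)/(4/3)+C

Answer: (3/4)·x^(4/3)+C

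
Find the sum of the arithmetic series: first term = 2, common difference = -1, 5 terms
Last term: a_n = 2+(5-1)·-1 = -2
Sum = n(a_1+a_n)/2 = 5(2+(-2))/2 = 0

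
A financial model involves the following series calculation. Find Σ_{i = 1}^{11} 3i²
=3·n(n + 1)(2n + 1)/6=3·11·12·23/6=1518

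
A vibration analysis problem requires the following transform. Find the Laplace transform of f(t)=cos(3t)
L{cos(wt)}=s/(s²+w²)
L{cos(3t)}=s/(s²+9)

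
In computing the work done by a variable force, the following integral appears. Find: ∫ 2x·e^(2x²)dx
Let u = 2x², du = 4x dx
∫ (1/2)e^u du = e^u/2+C

Answer: e^(2x²)/2+C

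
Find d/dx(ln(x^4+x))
Chain rule: d/dx[ln(u)] = u'/u where u = x^4+x
u' = 4x^3+1

Answer: (4x^3+1)/(x^4+x)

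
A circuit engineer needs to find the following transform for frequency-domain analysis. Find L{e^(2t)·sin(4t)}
First shifting: L{e^(at)f(t)} = F(s-a)
L{sin(4t)} = 4/(s²+16)
Shift: 4/((s-2)²+16)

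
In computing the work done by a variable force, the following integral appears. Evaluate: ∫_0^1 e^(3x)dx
Antiderivative: (1/3)e^(3x)
Evaluate: (1/3)(e^3 - 1)

Answer: (e^3 - 1)/3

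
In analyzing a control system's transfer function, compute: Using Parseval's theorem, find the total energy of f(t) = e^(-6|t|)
Parseval's theorem: E = integral |f(t)|^2 dt = (1/2pi) integral |F(omega)|^2 domega
E = integral_{-inf}^{inf} e^(-12|t|) dt = 2 * integral_0^inf e^(-12t) dt = 2/(2 * 6) = 1/6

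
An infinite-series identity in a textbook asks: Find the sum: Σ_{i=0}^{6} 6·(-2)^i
Geometric series: S=a(1 - r^n)/(1 - r)
a=6, r=-2, n=7
S=6(1+128)/3=258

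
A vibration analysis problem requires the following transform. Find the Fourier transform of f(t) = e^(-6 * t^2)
The Fourier transform of a Gaussian e^(-a * t^2) is sqrt(pi/a) * e^(-omega^2/(4a)).
With a = 6: F(omega) = sqrt(pi/6) * e^(-omega^2/24)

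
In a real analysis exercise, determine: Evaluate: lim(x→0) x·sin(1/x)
Squeeze theorem: -|x| ≤ x·sin(1/x) ≤ |x|
Since x → 0 as x → 0, by squeeze theorem the limit is 0

Answer: 0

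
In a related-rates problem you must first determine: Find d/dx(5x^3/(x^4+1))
Quotient rule: (f/g)'=(f'g - fg')/g²
f=5x^3, f'=15x^2
g=x^4 + 1, g'=4x^3

Answer: (15x^2·(x^4 + 1) - 20x^6)/(x^4 + 1)²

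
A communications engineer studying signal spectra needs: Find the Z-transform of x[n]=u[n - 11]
Using the time-shift property: Z{u[n-11]}=z^(-11)*z/(z-1)
=z^(-10)/(z-1)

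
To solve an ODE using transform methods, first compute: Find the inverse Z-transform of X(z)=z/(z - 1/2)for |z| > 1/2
Standard pair: z/(z-a) <-> a^n*u[n] for causal signals
With a = 1/2: x[n] = (1/2)^n*u[n]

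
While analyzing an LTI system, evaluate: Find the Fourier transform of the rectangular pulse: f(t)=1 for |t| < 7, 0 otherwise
F(omega) = integral from -7 to 7 of e^(-j*omega*t) dt
= 2*sin(7*omega)/omega = 14*sinc(7*omega/pi)

Answer: 2*sin(7*omega)/omega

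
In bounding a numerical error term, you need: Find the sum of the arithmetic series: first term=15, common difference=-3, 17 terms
Last term: a_n = 15+(17-1)·-3 = -33
Sum = n(a_1+a_n)/2 = 17(15+(-33))/2 = -153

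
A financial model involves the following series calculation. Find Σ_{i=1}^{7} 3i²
= 3·n(n + 1)(2n + 1)/6 = 3·7·8·15/6 = 420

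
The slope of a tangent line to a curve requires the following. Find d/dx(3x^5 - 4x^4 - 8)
Power rule: d/dx(ax^n) = n·a·x^(n-1)
Term by term: 15·x^4 - 16·x^3

Answer: 15x^4 - 16x^3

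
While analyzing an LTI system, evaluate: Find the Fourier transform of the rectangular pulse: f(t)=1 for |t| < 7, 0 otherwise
F(omega)=integral from -7 to 7 of e^(-j * omega * t) dt
=2 * sin(7 * omega)/omega=14 * sinc(7 * omega/pi)

Answer: 2 * sin(7 * omega)/omega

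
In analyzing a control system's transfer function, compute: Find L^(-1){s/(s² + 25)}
L^(-1){s/(s² + w²)} = cos(wt)
Here w = 5

Answer: cos(5t)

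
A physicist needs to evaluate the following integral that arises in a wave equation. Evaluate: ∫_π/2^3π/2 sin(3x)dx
Antiderivative: -cos(3x)/3
Evaluate at bounds: [-cos(3·3π/2)/3] - [-cos(3·π/2)/3]
=(-(0) + (0))/3=0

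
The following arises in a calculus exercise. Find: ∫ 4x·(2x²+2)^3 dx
Let u=2x² + 2, du=4x dx
∫ u^3 du=u^4/4 + C

Answer: (2x² + 2)^4/4 + C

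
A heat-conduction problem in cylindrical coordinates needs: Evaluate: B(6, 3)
B(x,y)=Γ(x)Γ(y)/Γ(x + y)=(x-1)!(y-1)!/(x + y-1)!
B(6,3)=5!·2!/8!=1/168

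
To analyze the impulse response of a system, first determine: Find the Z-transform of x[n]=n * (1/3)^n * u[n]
Using the property Z{n*a^n*u[n]} = az/(z-a)^2
With a = 1/3: X(z) = (1/3)z/(z - 1/3)^2, |z| > 1/3

Answer: (1/3)z/(z - 1/3)^2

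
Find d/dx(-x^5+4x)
Power rule: d/dx(ax^n) = n·a·x^(n-1)
Term by term: -5·x^4 + 4

Answer: -5x^4 + 4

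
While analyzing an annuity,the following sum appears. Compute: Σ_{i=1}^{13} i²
Using formula: Σ i^2=n(n+1)(2n+1)/6=13·14·27/6=819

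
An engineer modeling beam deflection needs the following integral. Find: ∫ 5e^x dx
Since d/dx[e^x]=+e^x, we get 5e^x+C

Answer: 5e^x+C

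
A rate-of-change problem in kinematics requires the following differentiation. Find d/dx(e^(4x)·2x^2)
Product rule: (fg)' = f'g + fg'
f = e^(4x), f' = 4·e^(4x)
g = 2x^2, g' = 4x

Answer: 8·e^(4x)·x^2 + 4·e^(4x)·x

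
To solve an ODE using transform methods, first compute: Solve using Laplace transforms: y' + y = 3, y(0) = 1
Take L of both sides: sY(s) - 1 + Y(s) = 3/s
Y(s)(s + 1) = 3/s + 1
Y(s) = 3/(s(s + 1)) + 1/(s + 1)
Partial fractions: 3/(s(s + 1)) = 3/s - 3/(s + 1)
So Y(s) = 3/s - 2/(s + 1)
Inverse transform (L^(-1){1/s} = 1, L^(-1){1/(s + 1)} = e^(-t)):

Answer: y(t) = 3 - 2·e^(-t)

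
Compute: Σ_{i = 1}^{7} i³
Using formula: Σ i^3=[n(n + 1)/2]²=[7·8/2]²=784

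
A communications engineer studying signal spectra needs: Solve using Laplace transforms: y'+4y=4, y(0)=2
Take L of both sides: sY(s)-2+4Y(s)=4/s
Y(s)(s+4)=4/s+2
Y(s)=4/(s(s+4))+2/(s+4)
Partial fractions: 4/(s(s+4))=1/s - 1/(s+4)
So Y(s)=1/s+1/(s+4)
Inverse transform (L^(-1){1/s}=1, L^(-1){1/(s+4)}=e^(-4t)):

Answer: y(t)=1+e^(-4t)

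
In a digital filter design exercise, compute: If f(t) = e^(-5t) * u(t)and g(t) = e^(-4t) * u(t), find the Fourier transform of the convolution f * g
By the convolution theorem: F{f*g}=F(omega)*G(omega)
F(omega)=1/(5+j*omega), G(omega)=1/(4+j*omega)
F{f*g}=1/((5+j*omega)(4+j*omega))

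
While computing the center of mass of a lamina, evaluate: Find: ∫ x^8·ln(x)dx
By parts: u = ln(x), dv = x^8 dx
du = 1/x dx, v = x^9/9
= x^9·ln(x)/9 - ∫ x^8/9 dx
= x^9·ln(x)/9 - x^9/81+C

Answer: x^9(ln(x)/9-1/81)+C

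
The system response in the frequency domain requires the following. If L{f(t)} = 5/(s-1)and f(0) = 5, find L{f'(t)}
L{f'(t)}=s·F(s) - f(0)=5s/(s-1)-5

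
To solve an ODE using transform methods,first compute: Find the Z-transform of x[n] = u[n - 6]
Using the time-shift property: Z{u[n-6]} = z^(-6) * z/(z-1)
= z^(-5)/(z-1)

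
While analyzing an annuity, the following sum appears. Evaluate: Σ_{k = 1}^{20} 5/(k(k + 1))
Partial fractions: 5/(k(k + 1))=5/k - 5/(k + 1)
Telescoping sum: 5(1 - 1/21)=5·20/21

Answer: 100/21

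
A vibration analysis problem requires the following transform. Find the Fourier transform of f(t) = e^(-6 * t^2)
The Fourier transform of a Gaussian e^(-a*t^2) is sqrt(pi/a)*e^(-omega^2/(4a)).
With a = 6: F(omega) = sqrt(pi/6)*e^(-omega^2/24)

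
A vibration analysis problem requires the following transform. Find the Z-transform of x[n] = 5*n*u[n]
Z{n*u[n]}=z/(z-1)^2
By linearity: Z{5*n*u[n]}=5z/(z-1)^2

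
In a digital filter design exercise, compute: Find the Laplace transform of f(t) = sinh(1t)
L{sinh(at)}=a/(s²-a²)
L{sinh(1t)}=1/(s²-1)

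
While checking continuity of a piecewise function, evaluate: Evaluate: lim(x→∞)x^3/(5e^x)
Apply L'Hôpital 3 times (∞/∞ each time):
Eventually get 3!/(5e^x) → 0

Answer: 0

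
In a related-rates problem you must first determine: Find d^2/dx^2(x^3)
Apply power rule 2 times:
d^1: 3x^2
d^2: 6x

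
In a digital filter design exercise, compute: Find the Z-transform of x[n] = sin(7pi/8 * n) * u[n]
Z{sin(w0*n)*u[n]} = z*sin(w0)/(z^2-2z*cos(w0)+1)
With w0 = 7pi/8: X(z) = z*sin(7pi/8)/(z^2-2z*cos(7pi/8)+1)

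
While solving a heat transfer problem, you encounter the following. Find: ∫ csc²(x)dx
Since d/dx[-cot(x)]=csc²(x), integral=-cot(x)+C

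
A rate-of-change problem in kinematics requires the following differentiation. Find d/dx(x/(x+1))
Quotient rule: (f/g)'=(f'g - fg')/g²
f=x, f'=1
g=x + 1, g'=1

Answer: (1·(x + 1) - x)/(x + 1)²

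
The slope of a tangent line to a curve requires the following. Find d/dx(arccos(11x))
d/dx[arccos(u)] = -u'/√(1-u²), u = 11x, u' = 11

Answer: -11/√(1-121x²)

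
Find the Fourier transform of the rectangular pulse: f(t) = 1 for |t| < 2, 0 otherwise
F(omega) = integral from -2 to 2 of e^(-j * omega * t) dt
= 2 * sin(2 * omega)/omega = 4 * sinc(2 * omega/pi)

Answer: 2 * sin(2 * omega)/omega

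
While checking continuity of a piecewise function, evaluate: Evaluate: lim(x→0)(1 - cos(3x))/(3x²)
Using 1-cos(u) ≈ u²/2 for small u:
(1-cos(3x)) ≈ (3x)²/2 = 9x²/2
So limit = 9/(2·3) = 3/2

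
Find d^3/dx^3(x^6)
Apply power rule 3 times:
d^1: 6x^5
d^2: 30x^4
d^3: 120x^3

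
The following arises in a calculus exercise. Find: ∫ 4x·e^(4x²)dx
Let u=4x², du=8x dx
∫ (1/2)e^u du=e^u/2 + C

Answer: e^(4x²)/2 + C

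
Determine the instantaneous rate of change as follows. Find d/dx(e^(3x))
Chain rule: d/dx[e^u]=e^u · u' where u=3x
u'=3

Answer: 3·e^(3x)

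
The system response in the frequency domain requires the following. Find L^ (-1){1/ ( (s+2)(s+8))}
Partial fractions: 1/((s + 2)(s + 8)) = A/(s + 2) + B/(s + 8)
Cover-up: A = 1/(s + 8)|_{s = -2} = 1/6; B = 1/(s + 2)|_{s = -8} = -1/6
L^(-1) = (1/6)e^(-2t) - (1/6)e^(-8t)

Answer: (1/6)(e^(-2t) - e^(-8t))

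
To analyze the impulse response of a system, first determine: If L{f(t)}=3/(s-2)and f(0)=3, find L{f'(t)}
L{f'(t)} = s·F(s) - f(0) = 3s/(s-2) - 3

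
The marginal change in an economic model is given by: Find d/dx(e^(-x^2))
Chain rule: d/dx[e^u]=e^u · u' where u=-x^2
u'=-2x

Answer: -2x·e^(-x^2)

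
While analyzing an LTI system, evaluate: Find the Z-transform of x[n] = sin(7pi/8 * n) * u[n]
Z{sin(w0 * n) * u[n]}=z * sin(w0)/(z^2 - 2z * cos(w0) + 1)
With w0=7pi/8: X(z)=z * sin(7pi/8)/(z^2 - 2z * cos(7pi/8) + 1)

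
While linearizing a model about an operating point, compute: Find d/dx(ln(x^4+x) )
Chain rule: d/dx[ln(u)] = u'/u where u = x^4+x
u' = 4x^3+1

Answer: (4x^3+1)/(x^4+x)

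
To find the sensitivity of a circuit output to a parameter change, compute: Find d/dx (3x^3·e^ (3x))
Product rule: (fg)'=f'g + fg'
f=3x^3, f'=9x^2
g=e^(3x), g'=3·e^(3x)

Answer: 9x^2·e^(3x) + 9x^3·e^(3x)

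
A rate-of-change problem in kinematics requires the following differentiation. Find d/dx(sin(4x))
Chain rule: d/dx[sin(u)] = cos(u)·u' where u = 4x
u' = 4

Answer: 4·cos(4x)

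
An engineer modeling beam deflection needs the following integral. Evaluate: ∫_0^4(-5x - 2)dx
Step 1: Find antiderivative F(x) = (-5/2)x^2-2x
Step 2: F(4) - F(0) = -48 - (0) = -48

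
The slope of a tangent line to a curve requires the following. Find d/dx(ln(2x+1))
Chain rule: d/dx[ln(u)] = u'/u where u = 2x + 1
u' = 2

Answer: (2)/(2x + 1)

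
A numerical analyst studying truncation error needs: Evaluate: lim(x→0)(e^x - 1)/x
L'Hôpital (0/0): lim e^x/1=1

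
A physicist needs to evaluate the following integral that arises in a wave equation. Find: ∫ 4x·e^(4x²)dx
Let u=4x², du=8x dx
∫ (1/2)e^u du=e^u/2 + C

Answer: e^(4x²)/2 + C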